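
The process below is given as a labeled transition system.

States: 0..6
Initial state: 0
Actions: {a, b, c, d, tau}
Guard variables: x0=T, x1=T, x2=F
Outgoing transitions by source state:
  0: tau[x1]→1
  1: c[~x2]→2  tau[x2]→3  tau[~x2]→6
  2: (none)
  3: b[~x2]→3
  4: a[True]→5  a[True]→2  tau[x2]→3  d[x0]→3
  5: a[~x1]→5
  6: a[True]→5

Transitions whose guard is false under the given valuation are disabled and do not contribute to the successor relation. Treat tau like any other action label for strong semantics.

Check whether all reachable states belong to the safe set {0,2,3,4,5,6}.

Answer: INVARIANT VIOLATED at state 1

Analysis:
Safe = {0,2,3,4,5,6}
Reach set: {0,1,2,5,6}
  0: ok
  1: ✗ unsafe
  2: ok
  5: ok
  6: ok
reach 1 via tau — violates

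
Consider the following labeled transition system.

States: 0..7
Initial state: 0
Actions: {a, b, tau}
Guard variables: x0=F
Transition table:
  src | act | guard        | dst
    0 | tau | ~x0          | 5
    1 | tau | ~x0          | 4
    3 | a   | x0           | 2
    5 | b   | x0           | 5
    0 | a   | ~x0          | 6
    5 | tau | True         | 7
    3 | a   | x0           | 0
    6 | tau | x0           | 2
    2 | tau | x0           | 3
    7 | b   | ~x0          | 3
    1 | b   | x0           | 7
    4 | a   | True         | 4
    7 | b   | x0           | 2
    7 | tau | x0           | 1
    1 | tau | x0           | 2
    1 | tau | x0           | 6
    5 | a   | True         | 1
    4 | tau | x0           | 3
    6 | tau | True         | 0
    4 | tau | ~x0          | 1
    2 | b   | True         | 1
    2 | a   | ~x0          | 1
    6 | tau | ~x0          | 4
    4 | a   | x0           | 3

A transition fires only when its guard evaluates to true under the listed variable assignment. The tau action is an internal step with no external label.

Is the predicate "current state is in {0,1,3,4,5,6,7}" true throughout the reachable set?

Allowed set {0,1,3,4,5,6,7}
R = {0,1,3,4,5,6,7}
  0: safe
  1: safe
  3: safe
  4: safe
  5: safe
  6: safe
  7: safe

Answer: INVARIANT HOLDS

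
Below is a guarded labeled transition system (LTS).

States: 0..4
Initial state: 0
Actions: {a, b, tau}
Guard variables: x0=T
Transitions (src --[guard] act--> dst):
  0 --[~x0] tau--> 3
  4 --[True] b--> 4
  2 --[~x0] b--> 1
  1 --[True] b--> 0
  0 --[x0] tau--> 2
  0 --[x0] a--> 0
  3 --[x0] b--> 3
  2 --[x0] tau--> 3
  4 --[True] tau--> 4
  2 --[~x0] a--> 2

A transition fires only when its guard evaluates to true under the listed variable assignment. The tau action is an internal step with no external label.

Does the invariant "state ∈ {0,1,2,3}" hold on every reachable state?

Answer: INVARIANT HOLDS

Analysis:
Allowed set {0,1,2,3}
Reach set: {0,2,3}
  0: safe
  2: safe
  3: safe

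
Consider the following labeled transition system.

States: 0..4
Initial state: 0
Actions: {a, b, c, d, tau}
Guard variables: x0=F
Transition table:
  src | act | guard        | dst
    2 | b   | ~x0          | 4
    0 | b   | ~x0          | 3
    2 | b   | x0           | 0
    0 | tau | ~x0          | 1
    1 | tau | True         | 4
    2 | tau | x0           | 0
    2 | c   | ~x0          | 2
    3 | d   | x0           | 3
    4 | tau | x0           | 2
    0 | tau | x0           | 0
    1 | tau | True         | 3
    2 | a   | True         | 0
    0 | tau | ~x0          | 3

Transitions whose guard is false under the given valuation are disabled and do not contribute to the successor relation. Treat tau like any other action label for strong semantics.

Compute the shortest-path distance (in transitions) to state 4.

Layered search for 4:
  depth 0: {0}
  depth 1: {1,3}
  depth 2: {4}
4 enters at depth 2; path tau·tau

Answer: 2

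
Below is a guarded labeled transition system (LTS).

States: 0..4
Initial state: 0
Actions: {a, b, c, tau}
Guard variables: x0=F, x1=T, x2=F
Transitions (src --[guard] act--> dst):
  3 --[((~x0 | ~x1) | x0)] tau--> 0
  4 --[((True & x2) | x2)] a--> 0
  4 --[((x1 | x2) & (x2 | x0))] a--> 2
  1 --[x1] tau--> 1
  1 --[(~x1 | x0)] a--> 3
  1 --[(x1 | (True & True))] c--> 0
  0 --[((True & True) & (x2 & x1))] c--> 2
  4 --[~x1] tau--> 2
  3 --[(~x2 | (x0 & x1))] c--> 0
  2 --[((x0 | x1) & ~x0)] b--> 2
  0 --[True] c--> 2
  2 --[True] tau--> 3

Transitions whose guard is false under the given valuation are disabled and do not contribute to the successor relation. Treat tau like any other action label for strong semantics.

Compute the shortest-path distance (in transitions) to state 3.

Answer: 2

Analysis:
Layered search for 3:
  depth 0: {0}
  depth 1: {2}
  depth 2: {3}
first hit 3 at d=2 via c·tau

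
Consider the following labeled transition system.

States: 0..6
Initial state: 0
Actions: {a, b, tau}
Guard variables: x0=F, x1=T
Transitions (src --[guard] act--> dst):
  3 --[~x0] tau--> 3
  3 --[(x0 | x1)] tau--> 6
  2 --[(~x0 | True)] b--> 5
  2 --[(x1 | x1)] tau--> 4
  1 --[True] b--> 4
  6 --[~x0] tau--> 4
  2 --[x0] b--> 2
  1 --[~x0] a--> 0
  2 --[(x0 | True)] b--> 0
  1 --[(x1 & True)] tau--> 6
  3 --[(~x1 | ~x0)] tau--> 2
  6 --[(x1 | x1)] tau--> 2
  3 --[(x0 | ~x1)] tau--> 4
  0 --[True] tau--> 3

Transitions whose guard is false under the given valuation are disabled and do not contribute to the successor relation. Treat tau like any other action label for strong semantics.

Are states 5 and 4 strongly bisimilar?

Bisimulation quotient by refinement:
  P[0] = {{0,1,2,3,4,5,6}}
  P[1] = {{0,3,6},{1},{2},{4,5}}
  P[2] = {{0},{1},{2},{3},{4,5},{6}}
6 equivalence class(es) (converged in 3)
[5]={4,5}  [4]={4,5}

Answer: BISIMILAR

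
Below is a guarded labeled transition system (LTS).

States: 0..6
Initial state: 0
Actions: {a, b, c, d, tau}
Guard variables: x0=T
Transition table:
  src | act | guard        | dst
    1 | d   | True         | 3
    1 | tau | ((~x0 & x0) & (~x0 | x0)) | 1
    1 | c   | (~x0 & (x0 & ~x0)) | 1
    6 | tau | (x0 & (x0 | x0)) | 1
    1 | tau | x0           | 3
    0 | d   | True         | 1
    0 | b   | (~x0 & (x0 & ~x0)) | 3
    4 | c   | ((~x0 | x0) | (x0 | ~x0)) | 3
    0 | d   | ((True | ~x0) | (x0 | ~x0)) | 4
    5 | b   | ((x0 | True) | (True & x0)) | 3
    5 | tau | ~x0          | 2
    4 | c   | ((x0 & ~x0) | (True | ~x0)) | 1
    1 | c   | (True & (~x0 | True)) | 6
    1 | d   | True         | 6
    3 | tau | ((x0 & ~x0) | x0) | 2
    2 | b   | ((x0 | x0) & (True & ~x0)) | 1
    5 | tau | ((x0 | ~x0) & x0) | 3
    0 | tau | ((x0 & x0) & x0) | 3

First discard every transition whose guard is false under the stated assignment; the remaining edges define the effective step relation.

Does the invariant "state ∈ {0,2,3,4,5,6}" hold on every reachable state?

Allowed set {0,2,3,4,5,6}
Reachable = {0,1,2,3,4,6}
  0: ok
  1: ✗ unsafe
  2: ok
  3: ok
  4: ok
  6: ok
counterexample path to 1: d

Answer: INVARIANT VIOLATED at state 1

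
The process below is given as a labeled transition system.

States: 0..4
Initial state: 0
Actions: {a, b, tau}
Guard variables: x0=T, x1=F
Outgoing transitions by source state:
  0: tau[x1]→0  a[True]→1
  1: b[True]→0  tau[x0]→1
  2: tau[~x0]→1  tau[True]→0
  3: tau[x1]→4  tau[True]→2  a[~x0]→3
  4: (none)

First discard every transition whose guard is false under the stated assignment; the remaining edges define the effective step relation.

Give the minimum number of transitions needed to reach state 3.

Answer: UNREACHABLE

Trace:
Layered search for 3:
  Layer 0: {0}
  Layer 1: {1}
3 never appears.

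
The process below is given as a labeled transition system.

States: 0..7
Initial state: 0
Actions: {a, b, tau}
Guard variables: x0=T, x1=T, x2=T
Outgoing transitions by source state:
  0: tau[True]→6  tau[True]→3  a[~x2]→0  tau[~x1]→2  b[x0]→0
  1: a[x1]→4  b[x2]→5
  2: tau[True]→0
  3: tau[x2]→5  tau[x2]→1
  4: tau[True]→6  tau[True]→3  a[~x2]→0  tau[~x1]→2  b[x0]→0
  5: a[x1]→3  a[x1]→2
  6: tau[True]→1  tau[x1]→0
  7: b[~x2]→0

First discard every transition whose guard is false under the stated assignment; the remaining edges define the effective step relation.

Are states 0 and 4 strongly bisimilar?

Answer: BISIMILAR

Trace:
Compute ~ classes (split until stable):
  round 0: {{0,1,2,3,4,5,6,7}}
  round 1: {{0,4},{1},{2,3,6},{5},{7}}
  round 2: {{0,4},{1},{2},{3},{5},{6},{7}}
Fixed point at round 3; 7 class(es).
0∈{0,4}, 4∈{0,4}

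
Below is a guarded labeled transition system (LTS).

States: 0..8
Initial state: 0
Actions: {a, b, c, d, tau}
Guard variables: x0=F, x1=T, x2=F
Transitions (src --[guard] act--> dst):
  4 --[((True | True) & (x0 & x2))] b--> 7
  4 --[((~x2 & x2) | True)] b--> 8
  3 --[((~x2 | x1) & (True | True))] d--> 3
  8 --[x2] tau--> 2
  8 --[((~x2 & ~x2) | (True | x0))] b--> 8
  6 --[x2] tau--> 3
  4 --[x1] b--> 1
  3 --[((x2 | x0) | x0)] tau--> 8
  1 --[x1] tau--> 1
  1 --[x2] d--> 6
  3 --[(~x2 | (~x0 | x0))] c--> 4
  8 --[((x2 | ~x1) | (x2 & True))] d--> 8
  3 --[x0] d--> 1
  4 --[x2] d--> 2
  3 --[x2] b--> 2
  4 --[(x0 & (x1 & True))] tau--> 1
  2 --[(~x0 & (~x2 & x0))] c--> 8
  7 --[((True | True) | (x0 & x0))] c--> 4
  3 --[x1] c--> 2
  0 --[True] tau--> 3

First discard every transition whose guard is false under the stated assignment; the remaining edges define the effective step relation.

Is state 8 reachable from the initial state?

Guard filter leaves 9 enabled edge(s).
Layer 0: {0}
Layer 1: {3}  total {0,3}
Layer 2: {2,4}  total {0,2,3,4}
Layer 3: {1,8}  total {0,1,2,3,4,8}
Reachable = {0,1,2,3,4,8}
trace reaching 8: tau·c·b

Answer: REACHABLE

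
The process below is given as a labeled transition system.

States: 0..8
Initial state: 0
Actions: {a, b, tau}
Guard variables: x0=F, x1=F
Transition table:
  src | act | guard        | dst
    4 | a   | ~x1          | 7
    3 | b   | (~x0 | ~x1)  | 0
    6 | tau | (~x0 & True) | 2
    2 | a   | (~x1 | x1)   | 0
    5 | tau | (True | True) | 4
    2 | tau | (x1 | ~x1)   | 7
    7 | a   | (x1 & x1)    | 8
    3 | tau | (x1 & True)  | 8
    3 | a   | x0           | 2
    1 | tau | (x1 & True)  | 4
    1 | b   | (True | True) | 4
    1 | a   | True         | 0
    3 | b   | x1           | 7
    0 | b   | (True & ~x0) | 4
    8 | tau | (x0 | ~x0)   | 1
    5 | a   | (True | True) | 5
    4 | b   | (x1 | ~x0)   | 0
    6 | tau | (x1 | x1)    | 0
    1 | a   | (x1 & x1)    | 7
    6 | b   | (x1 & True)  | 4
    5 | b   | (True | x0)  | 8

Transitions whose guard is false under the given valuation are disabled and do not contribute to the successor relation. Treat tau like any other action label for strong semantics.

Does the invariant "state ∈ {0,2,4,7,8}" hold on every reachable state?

Inv-set: {0,2,4,7,8}
Reachable = {0,4,7}
  0: ok
  4: ok
  7: ok

Answer: INVARIANT HOLDS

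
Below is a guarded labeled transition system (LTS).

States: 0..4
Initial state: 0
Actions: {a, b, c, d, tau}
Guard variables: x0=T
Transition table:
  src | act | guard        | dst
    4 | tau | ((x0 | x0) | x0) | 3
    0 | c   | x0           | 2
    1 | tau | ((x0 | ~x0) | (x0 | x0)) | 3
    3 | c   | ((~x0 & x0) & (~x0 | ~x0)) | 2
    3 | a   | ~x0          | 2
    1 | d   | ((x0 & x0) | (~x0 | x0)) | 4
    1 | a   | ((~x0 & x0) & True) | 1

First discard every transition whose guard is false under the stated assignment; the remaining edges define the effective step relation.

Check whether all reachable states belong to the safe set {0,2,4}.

Allowed set {0,2,4}
Reach set: {0,2}
  0: ok
  2: ok

Answer: INVARIANT HOLDS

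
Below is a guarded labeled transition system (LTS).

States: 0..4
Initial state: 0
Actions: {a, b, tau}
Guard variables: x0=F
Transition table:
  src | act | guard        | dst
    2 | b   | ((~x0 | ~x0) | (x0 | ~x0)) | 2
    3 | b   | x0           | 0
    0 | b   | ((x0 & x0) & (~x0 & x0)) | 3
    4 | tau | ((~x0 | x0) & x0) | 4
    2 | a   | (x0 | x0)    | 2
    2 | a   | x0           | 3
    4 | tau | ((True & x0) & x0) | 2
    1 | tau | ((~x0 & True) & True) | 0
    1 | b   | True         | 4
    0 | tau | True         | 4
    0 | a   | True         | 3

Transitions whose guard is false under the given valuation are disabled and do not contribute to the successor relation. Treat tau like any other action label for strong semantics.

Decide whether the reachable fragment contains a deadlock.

Reach set: {0,3,4}
  0: a→3  tau→4  [deg 2]
  3: ∅  [no exit]
  4: ∅  [no exit]
witness 3: a

Answer: DEADLOCK at state 3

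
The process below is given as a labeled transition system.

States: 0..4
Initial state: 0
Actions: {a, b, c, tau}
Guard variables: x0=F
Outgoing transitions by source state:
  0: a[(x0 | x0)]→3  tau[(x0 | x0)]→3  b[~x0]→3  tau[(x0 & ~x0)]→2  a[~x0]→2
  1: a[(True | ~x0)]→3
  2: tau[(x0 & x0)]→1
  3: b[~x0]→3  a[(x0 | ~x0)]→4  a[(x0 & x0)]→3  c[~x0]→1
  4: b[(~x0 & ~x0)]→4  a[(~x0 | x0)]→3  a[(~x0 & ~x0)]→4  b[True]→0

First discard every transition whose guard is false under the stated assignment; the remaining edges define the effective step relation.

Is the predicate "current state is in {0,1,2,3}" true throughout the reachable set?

Answer: INVARIANT VIOLATED at state 4

Trace:
Safe = {0,1,2,3}
R = {0,1,2,3,4}
  0: ✓
  1: ✓
  2: ✓
  3: ✓
  4: VIOLATES
reach 4 via b·a — violates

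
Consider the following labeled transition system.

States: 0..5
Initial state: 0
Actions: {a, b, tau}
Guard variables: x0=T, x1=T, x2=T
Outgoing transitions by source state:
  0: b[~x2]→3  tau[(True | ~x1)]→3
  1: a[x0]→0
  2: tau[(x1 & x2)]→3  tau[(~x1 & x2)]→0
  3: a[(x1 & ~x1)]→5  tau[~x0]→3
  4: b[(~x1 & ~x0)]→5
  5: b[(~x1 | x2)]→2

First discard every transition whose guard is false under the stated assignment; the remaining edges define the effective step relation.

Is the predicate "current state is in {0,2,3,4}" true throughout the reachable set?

Inv-set: {0,2,3,4}
Reach set: {0,3}
  0: ok
  3: ok

Answer: INVARIANT HOLDS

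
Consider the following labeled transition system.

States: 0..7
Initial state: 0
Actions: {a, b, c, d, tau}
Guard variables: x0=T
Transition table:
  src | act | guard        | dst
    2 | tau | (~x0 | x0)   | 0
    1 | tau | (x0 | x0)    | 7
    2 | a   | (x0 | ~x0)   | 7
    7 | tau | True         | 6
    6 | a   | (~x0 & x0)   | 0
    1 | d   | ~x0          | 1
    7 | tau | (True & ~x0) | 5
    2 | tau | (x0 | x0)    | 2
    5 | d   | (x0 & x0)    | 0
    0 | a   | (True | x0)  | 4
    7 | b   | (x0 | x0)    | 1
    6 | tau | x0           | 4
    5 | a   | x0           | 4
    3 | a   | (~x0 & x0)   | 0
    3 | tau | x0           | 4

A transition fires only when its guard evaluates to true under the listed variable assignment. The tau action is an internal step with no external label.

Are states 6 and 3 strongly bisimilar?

Bisimulation quotient by refinement:
  round 0: {{0,1,2,3,4,5,6,7}}
  round 1: {{0},{1,3,6},{2},{4},{5},{7}}
  round 2: {{0},{1},{2},{3,6},{4},{5},{7}}
stable after 3 split(s): 7 block(s)
class of 6: {3,6}; class of 3: {3,6}

Answer: BISIMILAR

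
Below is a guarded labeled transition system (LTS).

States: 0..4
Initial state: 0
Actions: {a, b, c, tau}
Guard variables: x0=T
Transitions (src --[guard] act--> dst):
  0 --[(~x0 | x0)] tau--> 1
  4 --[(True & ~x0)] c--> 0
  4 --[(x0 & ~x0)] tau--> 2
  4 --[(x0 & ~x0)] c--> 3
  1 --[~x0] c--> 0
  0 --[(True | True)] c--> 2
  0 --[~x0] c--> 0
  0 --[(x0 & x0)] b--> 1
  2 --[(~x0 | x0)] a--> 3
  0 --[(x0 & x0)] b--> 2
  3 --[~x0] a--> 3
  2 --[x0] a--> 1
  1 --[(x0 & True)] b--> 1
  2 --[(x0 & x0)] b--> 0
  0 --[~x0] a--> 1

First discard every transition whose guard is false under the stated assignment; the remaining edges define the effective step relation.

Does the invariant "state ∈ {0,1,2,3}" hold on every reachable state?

Answer: INVARIANT HOLDS

Trace:
Inv-set: {0,1,2,3}
Reachable = {0,1,2,3}
  0: safe
  1: safe
  2: safe
  3: safe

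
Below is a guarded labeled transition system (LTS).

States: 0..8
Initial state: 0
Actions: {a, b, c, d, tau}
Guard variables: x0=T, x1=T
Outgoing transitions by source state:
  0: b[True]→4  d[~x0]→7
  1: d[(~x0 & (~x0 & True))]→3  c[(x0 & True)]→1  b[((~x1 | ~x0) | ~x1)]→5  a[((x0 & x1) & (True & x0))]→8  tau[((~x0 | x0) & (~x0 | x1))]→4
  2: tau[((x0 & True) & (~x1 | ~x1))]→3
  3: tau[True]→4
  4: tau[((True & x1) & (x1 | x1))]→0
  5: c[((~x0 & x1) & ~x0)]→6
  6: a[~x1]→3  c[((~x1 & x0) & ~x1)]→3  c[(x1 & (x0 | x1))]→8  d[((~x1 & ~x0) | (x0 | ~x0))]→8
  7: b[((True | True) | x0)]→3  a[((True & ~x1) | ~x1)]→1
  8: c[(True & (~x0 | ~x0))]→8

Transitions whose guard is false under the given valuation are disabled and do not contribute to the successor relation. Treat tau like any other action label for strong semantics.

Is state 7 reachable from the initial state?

Answer: UNREACHABLE

Trace:
9 transition(s) survive guard evaluation.
Layer 0: {0}
Layer 1: {4}  now seen {0,4}
R = {0,4}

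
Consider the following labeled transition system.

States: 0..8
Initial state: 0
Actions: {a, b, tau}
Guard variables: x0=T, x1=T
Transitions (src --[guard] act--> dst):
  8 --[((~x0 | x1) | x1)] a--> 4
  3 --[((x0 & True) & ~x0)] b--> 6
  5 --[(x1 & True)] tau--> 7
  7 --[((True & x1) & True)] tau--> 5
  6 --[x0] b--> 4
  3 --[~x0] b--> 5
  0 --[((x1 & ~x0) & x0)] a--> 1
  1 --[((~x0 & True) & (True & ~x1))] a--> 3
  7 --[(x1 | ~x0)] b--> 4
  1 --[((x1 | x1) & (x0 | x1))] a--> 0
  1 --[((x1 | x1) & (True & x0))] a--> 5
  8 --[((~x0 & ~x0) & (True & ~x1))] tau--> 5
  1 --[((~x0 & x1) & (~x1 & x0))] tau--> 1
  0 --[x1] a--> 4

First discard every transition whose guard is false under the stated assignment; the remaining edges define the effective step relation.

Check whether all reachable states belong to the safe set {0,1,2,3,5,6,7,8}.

Inv-set: {0,1,2,3,5,6,7,8}
Reach set: {0,4}
  0: ok
  4: outside
reach 4 via a — violates

Answer: INVARIANT VIOLATED at state 4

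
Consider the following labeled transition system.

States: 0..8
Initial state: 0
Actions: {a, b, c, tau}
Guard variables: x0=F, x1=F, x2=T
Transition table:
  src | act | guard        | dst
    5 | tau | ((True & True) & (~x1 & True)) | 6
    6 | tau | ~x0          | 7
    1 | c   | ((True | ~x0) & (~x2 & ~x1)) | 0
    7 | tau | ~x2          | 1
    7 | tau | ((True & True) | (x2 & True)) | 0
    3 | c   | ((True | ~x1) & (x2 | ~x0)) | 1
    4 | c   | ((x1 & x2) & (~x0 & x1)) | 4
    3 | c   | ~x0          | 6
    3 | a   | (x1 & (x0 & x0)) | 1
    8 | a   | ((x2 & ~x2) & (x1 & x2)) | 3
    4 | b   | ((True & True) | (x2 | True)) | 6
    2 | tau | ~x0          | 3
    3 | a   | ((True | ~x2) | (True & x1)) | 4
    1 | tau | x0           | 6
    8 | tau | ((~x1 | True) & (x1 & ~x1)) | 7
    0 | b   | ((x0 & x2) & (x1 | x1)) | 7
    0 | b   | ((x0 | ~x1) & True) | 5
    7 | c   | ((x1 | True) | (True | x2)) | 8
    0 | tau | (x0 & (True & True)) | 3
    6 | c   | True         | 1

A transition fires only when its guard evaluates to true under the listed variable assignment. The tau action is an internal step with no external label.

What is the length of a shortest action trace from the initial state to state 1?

Answer: 3

Analysis:
BFS to 1:
  Layer 0: {0}
  Layer 1: {5}
  Layer 2: {6}
  Layer 3: {1,7}
depth(1)=3, e.g. b·tau·c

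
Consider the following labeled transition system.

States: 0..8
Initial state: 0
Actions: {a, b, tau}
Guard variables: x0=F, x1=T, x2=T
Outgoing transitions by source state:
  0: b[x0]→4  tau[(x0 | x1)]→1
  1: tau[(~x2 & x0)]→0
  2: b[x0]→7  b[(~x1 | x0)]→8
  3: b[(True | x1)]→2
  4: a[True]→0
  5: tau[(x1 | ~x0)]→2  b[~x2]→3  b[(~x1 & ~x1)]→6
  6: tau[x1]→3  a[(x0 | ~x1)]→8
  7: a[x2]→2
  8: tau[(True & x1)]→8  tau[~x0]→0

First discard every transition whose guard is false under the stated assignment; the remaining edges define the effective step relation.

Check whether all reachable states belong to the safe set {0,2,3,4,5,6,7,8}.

Allowed set {0,2,3,4,5,6,7,8}
Reachable = {0,1}
  0: ok
  1: VIOLATES
counterexample path to 1: tau

Answer: INVARIANT VIOLATED at state 1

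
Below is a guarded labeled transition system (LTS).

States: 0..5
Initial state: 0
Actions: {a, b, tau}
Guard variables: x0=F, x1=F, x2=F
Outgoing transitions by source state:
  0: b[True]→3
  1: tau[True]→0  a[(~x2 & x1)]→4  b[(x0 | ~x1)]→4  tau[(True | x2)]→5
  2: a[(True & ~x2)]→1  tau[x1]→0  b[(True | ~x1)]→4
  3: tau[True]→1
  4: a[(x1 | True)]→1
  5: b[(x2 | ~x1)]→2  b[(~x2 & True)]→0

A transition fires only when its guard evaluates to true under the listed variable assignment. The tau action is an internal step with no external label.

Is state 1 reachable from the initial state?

Answer: REACHABLE

Working:
Guard filter leaves 10 enabled edge(s).
depth 0: {0}
depth 1: {3}  total {0,3}
depth 2: {1}  total {0,1,3}
depth 3: {4,5}  total {0,1,3,4,5}
depth 4: {2}  total {0,1,2,3,4,5}
Reachable = {0,1,2,3,4,5}
witness 1: b·tau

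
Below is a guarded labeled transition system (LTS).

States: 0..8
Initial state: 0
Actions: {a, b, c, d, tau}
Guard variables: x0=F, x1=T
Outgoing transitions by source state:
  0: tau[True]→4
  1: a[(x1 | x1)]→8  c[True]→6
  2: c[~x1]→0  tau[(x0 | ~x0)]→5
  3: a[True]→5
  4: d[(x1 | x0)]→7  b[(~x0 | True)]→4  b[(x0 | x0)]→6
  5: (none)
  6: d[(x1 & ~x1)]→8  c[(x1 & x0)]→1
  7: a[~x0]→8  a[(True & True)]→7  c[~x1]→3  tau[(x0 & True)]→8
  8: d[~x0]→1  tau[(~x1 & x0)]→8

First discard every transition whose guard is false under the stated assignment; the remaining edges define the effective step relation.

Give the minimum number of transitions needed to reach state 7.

Answer: 2

Working:
Breadth-first toward 7:
  depth 0: {0}
  depth 1: {4}
  depth 2: {7}
7 enters at depth 2; path tau·d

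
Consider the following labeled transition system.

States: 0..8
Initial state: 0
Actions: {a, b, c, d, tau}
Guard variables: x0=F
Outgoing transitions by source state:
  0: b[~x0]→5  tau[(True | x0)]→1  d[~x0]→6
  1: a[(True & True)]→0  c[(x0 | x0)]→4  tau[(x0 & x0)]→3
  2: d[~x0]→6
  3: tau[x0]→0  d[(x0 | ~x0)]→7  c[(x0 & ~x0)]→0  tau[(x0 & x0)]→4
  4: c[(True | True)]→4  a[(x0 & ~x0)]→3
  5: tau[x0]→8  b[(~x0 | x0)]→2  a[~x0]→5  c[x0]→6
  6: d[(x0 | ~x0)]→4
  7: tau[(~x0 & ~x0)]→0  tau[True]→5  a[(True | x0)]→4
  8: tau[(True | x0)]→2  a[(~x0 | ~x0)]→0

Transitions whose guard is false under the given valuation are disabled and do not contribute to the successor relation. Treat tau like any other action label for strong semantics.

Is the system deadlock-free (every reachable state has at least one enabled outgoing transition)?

Answer: DEADLOCK-FREE

Working:
Reach set: {0,1,2,4,5,6}
  0: b→5  d→6  tau→1  [deg 3]
  1: a→0  [deg 1]
  2: d→6  [deg 1]
  4: c→4  [deg 1]
  5: a→5  b→2  [deg 2]
  6: d→4  [deg 1]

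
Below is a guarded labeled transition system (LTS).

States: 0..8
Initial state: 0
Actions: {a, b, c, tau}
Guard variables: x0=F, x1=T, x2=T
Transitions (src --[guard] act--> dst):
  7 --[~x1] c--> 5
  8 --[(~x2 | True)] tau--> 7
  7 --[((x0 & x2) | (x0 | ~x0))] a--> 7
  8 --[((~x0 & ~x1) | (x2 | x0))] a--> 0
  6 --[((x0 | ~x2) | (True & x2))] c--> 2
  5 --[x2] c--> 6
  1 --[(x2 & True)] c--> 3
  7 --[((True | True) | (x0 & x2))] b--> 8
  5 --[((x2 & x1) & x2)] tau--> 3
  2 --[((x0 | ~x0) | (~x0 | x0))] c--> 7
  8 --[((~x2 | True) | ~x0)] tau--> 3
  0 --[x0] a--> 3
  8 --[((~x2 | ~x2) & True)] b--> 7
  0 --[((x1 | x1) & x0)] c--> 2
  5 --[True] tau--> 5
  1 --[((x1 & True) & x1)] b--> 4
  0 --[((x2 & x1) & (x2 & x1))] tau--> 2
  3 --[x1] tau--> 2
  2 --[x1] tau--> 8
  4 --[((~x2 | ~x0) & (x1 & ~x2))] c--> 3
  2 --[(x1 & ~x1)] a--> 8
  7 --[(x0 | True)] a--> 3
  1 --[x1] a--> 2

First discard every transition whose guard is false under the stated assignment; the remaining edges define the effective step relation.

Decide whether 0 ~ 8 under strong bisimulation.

Answer: NOT BISIMILAR

Analysis:
Refine partition for ~:
  π0 = {{0,1,2,3,4,5,6,7,8}}
  π1 = {{0,3},{1},{2,5},{4},{6},{7},{8}}
  π2 = {{0,3},{1},{2},{4},{5},{6},{7},{8}}
Fixed point at round 3; 8 class(es).
[0]={0,3}  [8]={8}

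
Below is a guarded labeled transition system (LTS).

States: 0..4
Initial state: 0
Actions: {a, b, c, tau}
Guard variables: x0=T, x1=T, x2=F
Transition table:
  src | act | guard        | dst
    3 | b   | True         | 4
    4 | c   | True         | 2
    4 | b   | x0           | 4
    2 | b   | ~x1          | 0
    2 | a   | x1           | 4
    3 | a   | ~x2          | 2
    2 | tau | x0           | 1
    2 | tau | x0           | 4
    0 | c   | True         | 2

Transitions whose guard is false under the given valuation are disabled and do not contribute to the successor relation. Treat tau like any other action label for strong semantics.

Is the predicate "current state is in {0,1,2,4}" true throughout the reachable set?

Answer: INVARIANT HOLDS

Trace:
Allowed set {0,1,2,4}
Reachable = {0,1,2,4}
  0: safe
  1: safe
  2: safe
  4: safe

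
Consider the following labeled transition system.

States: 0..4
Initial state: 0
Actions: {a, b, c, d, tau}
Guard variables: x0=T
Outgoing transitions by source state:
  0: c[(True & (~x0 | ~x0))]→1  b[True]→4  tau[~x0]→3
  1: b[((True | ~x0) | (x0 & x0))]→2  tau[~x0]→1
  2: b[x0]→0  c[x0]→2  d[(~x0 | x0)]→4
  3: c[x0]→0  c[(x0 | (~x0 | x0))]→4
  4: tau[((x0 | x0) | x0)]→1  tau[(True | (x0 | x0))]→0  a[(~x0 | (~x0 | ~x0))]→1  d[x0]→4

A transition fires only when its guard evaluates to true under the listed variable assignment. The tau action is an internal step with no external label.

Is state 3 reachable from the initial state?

Answer: UNREACHABLE

Working:
Guard filter leaves 10 enabled edge(s).
depth 0: {0}
depth 1: {4}  total {0,4}
depth 2: {1}  total {0,1,4}
depth 3: {2}  total {0,1,2,4}
R = {0,1,2,4}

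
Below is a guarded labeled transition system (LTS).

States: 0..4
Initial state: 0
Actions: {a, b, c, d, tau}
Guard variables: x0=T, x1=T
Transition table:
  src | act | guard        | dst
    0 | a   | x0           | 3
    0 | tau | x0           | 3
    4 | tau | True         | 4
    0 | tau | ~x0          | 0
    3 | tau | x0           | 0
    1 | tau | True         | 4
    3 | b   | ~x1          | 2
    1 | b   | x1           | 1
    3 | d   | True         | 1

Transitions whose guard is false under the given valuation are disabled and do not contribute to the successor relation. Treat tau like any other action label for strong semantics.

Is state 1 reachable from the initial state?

Answer: REACHABLE

Analysis:
7 transition(s) survive guard evaluation.
Layer 0: {0}
Layer 1: {3}  total {0,3}
Layer 2: {1}  total {0,1,3}
Layer 3: {4}  total {0,1,3,4}
Reachable = {0,1,3,4}
trace reaching 1: a·d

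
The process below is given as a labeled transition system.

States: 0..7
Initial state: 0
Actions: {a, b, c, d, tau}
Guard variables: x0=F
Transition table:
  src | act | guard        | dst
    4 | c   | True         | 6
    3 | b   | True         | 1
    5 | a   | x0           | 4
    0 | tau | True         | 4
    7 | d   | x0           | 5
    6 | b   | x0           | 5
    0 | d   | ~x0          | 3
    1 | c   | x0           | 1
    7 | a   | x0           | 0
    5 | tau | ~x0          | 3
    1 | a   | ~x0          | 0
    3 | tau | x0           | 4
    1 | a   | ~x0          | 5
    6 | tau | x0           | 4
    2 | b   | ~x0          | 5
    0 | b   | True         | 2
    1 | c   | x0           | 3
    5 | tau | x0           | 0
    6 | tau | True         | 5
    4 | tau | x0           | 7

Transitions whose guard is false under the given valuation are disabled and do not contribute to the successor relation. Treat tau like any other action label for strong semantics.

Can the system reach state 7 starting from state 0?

Answer: UNREACHABLE

Analysis:
10 transition(s) survive guard evaluation.
depth 0: {0}
depth 1: {2,3,4}  cumulative {0,2,3,4}
depth 2: {1,5,6}  cumulative {0,1,2,3,4,5,6}
Reach set: {0,1,2,3,4,5,6}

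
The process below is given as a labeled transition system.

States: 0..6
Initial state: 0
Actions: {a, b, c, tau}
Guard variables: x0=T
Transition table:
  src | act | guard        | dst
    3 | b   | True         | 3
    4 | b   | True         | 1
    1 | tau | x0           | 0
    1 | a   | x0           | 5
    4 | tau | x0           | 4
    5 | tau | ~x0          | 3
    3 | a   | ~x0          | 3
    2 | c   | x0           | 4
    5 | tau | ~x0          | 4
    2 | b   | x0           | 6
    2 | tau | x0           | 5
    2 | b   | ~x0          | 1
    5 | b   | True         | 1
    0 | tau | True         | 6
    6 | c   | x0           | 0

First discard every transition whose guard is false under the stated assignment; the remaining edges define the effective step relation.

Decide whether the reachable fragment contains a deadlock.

Answer: DEADLOCK-FREE

Trace:
Reachable = {0,6}
  0: tau→6  [1 out]
  6: c→0  [1 out]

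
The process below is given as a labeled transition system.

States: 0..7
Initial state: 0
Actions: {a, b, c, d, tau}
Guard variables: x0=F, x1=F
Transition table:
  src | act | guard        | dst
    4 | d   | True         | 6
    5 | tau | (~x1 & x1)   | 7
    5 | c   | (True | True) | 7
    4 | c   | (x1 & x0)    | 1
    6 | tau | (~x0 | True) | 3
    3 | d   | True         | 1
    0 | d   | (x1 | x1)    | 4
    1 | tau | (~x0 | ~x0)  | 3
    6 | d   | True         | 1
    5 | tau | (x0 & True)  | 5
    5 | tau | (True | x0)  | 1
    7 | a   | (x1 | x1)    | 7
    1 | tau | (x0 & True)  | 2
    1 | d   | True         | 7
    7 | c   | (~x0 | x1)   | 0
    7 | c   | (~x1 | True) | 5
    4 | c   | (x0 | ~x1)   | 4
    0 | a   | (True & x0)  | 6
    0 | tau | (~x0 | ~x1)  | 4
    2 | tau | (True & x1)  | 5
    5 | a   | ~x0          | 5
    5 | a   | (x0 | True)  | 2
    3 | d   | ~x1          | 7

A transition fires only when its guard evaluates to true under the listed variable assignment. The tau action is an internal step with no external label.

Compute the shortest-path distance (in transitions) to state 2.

BFS to 2:
  Layer 0: {0}
  Layer 1: {4}
  Layer 2: {6}
  Layer 3: {1,3}
  Layer 4: {7}
  Layer 5: {5}
  Layer 6: {2}
depth(2)=6, e.g. tau·d·d·d·c·a

Answer: 6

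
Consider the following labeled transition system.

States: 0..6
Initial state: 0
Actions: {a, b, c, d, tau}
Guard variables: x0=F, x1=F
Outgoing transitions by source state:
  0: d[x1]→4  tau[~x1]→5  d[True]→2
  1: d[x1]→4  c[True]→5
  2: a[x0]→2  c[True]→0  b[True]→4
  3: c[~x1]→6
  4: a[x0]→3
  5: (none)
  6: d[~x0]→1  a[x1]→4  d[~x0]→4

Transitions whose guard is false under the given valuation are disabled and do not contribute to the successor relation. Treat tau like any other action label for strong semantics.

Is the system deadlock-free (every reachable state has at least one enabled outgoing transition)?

Reachable = {0,2,4,5}
  0: d→2  tau→5  [2 exit(s)]
  2: b→4  c→0  [2 exit(s)]
  4: ∅  [STUCK]
  5: ∅  [STUCK]
Path to 4: d·b

Answer: DEADLOCK at state 4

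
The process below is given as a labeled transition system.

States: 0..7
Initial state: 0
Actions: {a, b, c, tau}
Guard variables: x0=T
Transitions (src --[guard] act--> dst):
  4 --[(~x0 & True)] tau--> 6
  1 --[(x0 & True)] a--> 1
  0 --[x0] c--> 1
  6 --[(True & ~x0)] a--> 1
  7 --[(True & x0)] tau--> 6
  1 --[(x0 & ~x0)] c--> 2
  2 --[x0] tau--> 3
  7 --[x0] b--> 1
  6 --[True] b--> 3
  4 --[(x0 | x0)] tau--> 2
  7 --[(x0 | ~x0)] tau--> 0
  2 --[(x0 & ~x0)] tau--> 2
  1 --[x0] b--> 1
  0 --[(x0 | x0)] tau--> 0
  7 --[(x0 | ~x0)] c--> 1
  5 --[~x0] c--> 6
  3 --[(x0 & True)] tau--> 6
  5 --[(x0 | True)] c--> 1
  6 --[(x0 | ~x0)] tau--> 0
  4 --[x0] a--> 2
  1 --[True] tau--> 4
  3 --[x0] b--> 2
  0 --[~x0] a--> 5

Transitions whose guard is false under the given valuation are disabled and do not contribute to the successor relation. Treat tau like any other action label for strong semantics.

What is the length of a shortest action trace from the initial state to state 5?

Answer: UNREACHABLE

Analysis:
Breadth-first toward 5:
  L0 = {0}
  L1 = {1}
  L2 = {4}
  L3 = {2}
  L4 = {3}
  L5 = {6}
5 never appears.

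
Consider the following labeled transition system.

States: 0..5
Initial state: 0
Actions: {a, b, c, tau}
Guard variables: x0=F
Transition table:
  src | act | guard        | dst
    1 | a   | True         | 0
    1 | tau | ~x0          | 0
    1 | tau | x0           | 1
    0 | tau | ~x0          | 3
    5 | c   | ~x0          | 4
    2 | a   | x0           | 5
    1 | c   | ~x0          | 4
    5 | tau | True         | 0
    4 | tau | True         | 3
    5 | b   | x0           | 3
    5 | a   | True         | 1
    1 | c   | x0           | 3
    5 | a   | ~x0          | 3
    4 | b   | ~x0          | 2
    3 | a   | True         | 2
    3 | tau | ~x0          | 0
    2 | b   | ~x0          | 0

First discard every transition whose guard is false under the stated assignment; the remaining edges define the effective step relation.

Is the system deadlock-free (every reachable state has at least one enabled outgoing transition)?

Answer: DEADLOCK-FREE

Analysis:
Reach set: {0,2,3}
  0: tau→3  [deg 1]
  2: b→0  [deg 1]
  3: a→2  tau→0  [deg 2]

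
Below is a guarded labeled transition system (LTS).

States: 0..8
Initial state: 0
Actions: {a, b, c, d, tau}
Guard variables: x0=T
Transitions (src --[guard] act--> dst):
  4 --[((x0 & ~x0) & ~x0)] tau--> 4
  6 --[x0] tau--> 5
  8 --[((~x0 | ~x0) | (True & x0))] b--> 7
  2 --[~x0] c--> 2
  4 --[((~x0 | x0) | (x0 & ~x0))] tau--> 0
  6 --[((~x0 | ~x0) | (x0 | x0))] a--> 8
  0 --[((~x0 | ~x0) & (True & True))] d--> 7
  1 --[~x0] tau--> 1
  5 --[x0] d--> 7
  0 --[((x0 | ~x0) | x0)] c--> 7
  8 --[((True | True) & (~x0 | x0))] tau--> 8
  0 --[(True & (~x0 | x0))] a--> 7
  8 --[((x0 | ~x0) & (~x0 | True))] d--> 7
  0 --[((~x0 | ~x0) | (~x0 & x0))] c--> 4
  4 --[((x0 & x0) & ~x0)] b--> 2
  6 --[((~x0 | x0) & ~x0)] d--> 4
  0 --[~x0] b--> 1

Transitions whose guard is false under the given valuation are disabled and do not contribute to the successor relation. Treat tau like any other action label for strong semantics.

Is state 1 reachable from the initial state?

Guard filter leaves 9 enabled edge(s).
Layer 0: {0}
Layer 1: {7}  cumulative {0,7}
R = {0,7}

Answer: UNREACHABLE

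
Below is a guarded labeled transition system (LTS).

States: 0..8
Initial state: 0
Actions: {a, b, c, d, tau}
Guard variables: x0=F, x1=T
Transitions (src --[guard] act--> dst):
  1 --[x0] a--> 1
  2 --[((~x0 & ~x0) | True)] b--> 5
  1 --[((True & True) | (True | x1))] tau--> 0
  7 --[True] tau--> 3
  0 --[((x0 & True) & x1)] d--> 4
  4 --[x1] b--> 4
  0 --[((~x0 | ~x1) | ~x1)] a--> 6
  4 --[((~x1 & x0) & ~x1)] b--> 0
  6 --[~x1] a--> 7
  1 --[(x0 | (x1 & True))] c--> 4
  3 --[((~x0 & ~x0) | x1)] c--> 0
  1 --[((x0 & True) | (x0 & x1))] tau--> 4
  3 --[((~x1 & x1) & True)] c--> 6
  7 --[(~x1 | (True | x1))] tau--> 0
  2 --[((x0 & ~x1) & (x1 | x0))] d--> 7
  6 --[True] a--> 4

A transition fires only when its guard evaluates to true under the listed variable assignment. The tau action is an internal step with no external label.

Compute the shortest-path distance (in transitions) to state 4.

BFS to 4:
  L0 = {0}
  L1 = {6}
  L2 = {4}
depth(4)=2, e.g. a·a

Answer: 2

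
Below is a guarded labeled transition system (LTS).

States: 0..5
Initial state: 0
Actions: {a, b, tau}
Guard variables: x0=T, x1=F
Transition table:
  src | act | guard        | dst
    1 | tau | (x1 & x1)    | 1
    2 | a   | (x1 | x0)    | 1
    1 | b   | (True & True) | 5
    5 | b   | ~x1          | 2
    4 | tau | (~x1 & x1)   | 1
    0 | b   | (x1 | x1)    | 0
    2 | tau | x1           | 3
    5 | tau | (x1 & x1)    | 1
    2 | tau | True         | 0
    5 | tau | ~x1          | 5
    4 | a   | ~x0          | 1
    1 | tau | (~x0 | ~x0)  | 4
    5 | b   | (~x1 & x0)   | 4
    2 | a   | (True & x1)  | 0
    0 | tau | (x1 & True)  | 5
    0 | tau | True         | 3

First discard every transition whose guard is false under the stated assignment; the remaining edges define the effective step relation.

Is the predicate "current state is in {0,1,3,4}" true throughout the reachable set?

Allowed set {0,1,3,4}
Reach set: {0,3}
  0: safe
  3: safe

Answer: INVARIANT HOLDS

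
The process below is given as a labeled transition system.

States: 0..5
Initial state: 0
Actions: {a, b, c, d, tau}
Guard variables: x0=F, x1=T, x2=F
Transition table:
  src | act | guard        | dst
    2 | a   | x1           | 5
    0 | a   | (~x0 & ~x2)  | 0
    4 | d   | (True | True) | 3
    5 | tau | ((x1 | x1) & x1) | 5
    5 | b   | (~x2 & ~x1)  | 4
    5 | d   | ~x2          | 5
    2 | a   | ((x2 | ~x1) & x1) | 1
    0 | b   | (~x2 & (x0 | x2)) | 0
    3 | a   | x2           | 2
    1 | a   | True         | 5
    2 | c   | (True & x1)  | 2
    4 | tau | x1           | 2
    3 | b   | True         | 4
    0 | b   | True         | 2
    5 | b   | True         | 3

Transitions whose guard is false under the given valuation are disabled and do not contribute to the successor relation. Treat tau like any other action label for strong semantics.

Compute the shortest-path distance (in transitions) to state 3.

Answer: 3

Trace:
Breadth-first toward 3:
  Layer 0: {0}
  Layer 1: {2}
  Layer 2: {5}
  Layer 3: {3}
depth(3)=3, e.g. b·a·b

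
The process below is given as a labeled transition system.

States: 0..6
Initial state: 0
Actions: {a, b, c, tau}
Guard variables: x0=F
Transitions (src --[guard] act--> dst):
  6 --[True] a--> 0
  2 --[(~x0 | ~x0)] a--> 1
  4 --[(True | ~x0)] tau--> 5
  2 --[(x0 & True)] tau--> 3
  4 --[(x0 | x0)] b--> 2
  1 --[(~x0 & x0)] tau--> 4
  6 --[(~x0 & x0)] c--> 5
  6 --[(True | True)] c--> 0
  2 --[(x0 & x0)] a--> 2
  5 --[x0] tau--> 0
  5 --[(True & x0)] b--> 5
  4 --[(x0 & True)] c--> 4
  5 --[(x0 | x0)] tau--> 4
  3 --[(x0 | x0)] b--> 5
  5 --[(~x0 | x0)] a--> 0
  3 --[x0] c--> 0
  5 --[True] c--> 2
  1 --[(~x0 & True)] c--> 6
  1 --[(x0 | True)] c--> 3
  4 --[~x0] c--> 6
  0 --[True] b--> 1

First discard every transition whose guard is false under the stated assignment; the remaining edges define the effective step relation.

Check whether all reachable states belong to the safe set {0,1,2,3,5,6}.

Safe = {0,1,2,3,5,6}
R = {0,1,3,6}
  0: safe
  1: safe
  3: safe
  6: safe

Answer: INVARIANT HOLDS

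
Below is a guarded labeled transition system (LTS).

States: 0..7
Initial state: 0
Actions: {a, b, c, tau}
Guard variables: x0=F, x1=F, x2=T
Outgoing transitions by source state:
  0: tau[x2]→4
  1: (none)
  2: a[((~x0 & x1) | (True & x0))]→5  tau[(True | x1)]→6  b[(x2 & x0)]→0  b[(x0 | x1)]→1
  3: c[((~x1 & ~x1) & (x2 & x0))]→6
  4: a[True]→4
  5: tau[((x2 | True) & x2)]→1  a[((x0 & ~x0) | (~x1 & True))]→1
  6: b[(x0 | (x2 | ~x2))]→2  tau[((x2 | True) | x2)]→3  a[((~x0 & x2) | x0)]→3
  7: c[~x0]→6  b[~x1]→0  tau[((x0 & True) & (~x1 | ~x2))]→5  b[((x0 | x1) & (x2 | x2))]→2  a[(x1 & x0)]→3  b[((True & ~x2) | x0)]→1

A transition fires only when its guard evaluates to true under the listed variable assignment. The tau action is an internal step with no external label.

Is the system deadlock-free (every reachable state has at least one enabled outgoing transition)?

Answer: DEADLOCK-FREE

Working:
Reachable = {0,4}
  0: tau→4  [deg 1]
  4: a→4  [deg 1]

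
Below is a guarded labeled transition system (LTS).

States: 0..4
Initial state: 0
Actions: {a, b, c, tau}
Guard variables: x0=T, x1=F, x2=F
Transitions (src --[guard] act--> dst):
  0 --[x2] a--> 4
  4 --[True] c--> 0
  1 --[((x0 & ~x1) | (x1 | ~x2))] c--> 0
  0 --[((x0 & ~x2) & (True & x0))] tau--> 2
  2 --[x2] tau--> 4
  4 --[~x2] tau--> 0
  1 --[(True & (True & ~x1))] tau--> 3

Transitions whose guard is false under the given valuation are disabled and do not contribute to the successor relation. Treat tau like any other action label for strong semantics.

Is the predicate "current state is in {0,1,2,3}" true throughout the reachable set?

Answer: INVARIANT HOLDS

Working:
Inv-set: {0,1,2,3}
Reachable = {0,2}
  0: ok
  2: ok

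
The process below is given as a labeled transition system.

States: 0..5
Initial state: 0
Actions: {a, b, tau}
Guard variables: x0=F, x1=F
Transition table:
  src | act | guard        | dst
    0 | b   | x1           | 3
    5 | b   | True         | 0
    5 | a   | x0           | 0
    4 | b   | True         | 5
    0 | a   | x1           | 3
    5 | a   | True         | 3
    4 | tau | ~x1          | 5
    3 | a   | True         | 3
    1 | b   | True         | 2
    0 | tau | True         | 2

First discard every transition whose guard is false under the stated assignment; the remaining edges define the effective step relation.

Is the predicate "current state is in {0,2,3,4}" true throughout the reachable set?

Inv-set: {0,2,3,4}
R = {0,2}
  0: ok
  2: ok

Answer: INVARIANT HOLDS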